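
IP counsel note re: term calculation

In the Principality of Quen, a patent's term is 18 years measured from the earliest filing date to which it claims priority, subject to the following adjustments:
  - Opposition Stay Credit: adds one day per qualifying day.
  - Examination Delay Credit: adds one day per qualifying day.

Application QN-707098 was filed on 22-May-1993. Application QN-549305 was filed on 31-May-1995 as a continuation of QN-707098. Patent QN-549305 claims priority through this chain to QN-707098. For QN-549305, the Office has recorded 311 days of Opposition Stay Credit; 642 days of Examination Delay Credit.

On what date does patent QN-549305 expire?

Earliest priority filing: 22 May 1993.
Base term: 22 May 1993 + 18 years → 22 May 2011.
Opposition Stay Credit: +311 days → 28 March 2012.
Examination Delay Credit: +642 days → 30 December 2013.

December 30, 2013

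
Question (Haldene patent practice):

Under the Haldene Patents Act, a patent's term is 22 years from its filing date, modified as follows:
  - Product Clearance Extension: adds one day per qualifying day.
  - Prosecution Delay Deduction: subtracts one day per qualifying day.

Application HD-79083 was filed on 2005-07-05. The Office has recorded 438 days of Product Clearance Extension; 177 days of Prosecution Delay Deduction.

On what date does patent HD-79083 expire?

2028-03-22

Base term: filing date + 22 years → 5 July 2027.
Product Clearance Extension: +438 days → 15 September 2028.
Prosecution Delay Deduction: −177 days → 22 March 2028.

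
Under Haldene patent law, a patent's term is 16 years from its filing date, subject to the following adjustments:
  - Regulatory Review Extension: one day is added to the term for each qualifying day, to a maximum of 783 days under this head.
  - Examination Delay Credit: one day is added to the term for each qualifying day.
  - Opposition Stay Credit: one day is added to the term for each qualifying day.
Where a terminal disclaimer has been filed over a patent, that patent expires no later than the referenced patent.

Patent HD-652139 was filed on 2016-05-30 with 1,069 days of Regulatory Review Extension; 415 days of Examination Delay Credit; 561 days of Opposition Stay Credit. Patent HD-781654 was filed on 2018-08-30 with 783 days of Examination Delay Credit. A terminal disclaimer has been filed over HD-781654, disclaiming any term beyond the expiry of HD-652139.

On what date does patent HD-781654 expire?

Natural term of HD-781654:
  Base: filing + 16 years → 30 August 2034.
  Examination Delay Credit: +783 days → 21 October 2036.
Expiry of referenced patent HD-652139:
  Base: filing + 16 years → 30 May 2032.
  Regulatory Review Extension: 1069 days claimed exceeds the 783-day cap, so +783 days → 22 July 2034.
  Examination Delay Credit: +415 days → 10 September 2035.
  Opposition Stay Credit: +561 days → 24 March 2037.
Terminal disclaimer: HD-781654 expires on the earlier of 21 October 2036 and 24 March 2037.

2036-10-21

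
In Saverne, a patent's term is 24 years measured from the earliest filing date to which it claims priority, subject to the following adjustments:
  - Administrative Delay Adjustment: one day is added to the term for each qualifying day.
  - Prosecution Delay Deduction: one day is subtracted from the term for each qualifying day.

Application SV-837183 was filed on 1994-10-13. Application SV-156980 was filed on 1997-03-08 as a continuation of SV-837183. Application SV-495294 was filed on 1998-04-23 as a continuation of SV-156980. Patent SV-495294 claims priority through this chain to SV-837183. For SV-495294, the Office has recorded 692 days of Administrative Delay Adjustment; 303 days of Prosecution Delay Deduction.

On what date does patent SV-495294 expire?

2019-11-06

Earliest priority filing: 13 October 1994.
Base term: 13 October 1994 + 24 years → 13 October 2018.
Administrative Delay Adjustment: +692 days → 4 September 2020.
Prosecution Delay Deduction: −303 days → 6 November 2019.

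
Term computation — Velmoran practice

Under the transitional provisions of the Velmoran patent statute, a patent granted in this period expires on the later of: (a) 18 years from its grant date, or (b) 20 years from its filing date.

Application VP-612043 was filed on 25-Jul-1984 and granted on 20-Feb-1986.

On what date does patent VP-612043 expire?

(a) grant + 18 years → 20 February 2004.
(b) filing + 20 years → 25 July 2004.
Later of the two: 25 July 2004.

2004-07-25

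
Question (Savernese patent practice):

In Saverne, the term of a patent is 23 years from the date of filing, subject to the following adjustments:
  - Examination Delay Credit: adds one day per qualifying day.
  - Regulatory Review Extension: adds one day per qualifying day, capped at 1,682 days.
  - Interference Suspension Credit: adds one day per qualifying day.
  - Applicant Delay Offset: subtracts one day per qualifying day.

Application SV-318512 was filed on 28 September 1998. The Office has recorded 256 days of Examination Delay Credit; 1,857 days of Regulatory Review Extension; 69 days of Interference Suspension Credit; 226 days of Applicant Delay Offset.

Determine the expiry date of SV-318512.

Base term: filing date + 23 years → 28 September 2021.
Examination Delay Credit: +256 days → 11 June 2022.
Regulatory Review Extension: 1857 days claimed exceeds the 1682-day cap, so +1682 days → 18 January 2027.
Interference Suspension Credit: +69 days → 28 March 2027.
Applicant Delay Offset: −226 days → 14 August 2026.

2026-08-14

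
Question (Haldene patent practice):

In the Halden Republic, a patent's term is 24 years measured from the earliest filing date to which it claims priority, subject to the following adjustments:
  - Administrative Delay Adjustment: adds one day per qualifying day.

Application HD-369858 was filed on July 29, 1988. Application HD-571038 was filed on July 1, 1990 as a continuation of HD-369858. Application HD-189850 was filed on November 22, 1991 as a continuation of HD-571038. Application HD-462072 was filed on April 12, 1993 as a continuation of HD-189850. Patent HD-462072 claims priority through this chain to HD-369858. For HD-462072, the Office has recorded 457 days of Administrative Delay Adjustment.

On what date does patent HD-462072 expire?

Earliest priority filing: 29 July 1988.
Base term: 29 July 1988 + 24 years → 29 July 2012.
Administrative Delay Adjustment: +457 days → 29 October 2013.

2013-10-29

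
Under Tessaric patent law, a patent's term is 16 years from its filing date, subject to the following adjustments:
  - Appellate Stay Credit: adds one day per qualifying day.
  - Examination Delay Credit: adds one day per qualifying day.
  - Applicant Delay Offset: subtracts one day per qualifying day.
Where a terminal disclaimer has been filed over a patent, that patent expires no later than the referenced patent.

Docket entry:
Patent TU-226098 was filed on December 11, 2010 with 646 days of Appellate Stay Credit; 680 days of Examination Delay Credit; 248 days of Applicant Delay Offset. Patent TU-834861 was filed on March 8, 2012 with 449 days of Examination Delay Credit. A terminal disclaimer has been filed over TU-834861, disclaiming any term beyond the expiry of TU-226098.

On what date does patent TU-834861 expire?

2029-05-31

Natural term of TU-834861:
  Base: filing + 16 years → 8 March 2028.
  Examination Delay Credit: +449 days → 31 May 2029.
Expiry of referenced patent TU-226098:
  Base: filing + 16 years → 11 December 2026.
  Appellate Stay Credit: +646 days → 17 September 2028.
  Examination Delay Credit: +680 days → 29 July 2030.
  Applicant Delay Offset: −248 days → 23 November 2029.
Terminal disclaimer: TU-834861 expires on the earlier of 31 May 2029 and 23 November 2029.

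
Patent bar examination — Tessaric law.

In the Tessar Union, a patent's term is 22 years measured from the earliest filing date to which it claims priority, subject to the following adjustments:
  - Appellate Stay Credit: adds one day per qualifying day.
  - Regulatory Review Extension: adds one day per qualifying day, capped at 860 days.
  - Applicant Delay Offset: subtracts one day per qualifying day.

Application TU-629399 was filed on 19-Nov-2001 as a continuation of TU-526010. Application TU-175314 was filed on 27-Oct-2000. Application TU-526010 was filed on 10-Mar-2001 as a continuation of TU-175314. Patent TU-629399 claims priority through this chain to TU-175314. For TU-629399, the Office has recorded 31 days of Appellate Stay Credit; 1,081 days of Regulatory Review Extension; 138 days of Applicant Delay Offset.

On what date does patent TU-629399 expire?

2024-11-18

Earliest priority filing: 27 October 2000.
Base term: 27 October 2000 + 22 years → 27 October 2022.
Appellate Stay Credit: +31 days → 27 November 2022.
Regulatory Review Extension: 1081 days claimed exceeds the 860-day cap, so +860 days → 5 April 2025.
Applicant Delay Offset: −138 days → 18 November 2024.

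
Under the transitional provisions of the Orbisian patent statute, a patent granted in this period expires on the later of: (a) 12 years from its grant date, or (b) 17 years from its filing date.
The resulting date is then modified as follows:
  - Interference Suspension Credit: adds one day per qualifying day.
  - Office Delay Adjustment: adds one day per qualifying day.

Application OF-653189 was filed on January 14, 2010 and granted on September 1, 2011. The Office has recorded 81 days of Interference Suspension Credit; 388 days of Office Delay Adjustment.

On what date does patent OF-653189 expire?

2028-04-27

(a) grant + 12 years → 1 September 2023.
(b) filing + 17 years → 14 January 2027.
Later of the two: 14 January 2027.
Interference Suspension Credit: +81 days → 5 April 2027.
Office Delay Adjustment: +388 days → 27 April 2028.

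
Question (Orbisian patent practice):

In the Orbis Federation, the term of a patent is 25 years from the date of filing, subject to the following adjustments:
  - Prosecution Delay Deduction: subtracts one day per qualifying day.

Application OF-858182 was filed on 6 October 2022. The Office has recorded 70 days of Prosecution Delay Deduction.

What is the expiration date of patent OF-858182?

Base term: filing date + 25 years → 6 October 2047.
Prosecution Delay Deduction: −70 days → 28 July 2047.

July 28, 2047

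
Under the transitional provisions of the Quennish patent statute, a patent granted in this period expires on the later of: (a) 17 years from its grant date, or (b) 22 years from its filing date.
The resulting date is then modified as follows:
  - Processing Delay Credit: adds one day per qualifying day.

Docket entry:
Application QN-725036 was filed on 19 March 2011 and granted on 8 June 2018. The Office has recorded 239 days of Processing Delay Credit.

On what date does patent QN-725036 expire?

(a) grant + 17 years → 8 June 2035.
(b) filing + 22 years → 19 March 2033.
Later of the two: 8 June 2035.
Processing Delay Credit: +239 days → 2 February 2036.

February 2, 2036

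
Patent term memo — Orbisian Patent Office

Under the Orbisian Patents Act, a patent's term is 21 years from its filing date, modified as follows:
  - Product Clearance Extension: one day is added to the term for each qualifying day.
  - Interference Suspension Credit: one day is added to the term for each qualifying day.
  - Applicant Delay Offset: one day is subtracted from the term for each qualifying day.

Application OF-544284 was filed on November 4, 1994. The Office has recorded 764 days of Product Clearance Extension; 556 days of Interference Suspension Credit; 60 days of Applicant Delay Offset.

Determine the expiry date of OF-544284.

Base term: filing date + 21 years → 4 November 2015.
Product Clearance Extension: +764 days → 7 December 2017.
Interference Suspension Credit: +556 days → 16 June 2019.
Applicant Delay Offset: −60 days → 17 April 2019.

April 17, 2019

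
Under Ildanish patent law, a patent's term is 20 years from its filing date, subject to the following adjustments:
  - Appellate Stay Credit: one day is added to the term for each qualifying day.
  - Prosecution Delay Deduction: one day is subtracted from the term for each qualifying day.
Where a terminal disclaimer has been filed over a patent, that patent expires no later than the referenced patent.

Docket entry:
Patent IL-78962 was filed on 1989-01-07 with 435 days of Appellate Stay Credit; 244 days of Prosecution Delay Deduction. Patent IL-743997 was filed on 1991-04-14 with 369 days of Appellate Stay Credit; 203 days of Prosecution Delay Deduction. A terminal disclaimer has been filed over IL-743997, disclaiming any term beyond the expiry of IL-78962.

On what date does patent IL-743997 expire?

July 17, 2009

Natural term of IL-743997:
  Base: filing + 20 years → 14 April 2011.
  Appellate Stay Credit: +369 days → 17 April 2012.
  Prosecution Delay Deduction: −203 days → 27 September 2011.
Expiry of referenced patent IL-78962:
  Base: filing + 20 years → 7 January 2009.
  Appellate Stay Credit: +435 days → 18 March 2010.
  Prosecution Delay Deduction: −244 days → 17 July 2009.
Terminal disclaimer: IL-743997 expires on the earlier of 27 September 2011 and 17 July 2009.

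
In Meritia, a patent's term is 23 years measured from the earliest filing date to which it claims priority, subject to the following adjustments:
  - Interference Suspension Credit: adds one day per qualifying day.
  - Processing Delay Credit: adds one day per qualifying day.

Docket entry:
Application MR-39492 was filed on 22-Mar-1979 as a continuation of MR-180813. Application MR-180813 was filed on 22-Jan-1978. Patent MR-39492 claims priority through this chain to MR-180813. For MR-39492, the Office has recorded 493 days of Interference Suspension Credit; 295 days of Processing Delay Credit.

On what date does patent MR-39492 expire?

Earliest priority filing: 22 January 1978.
Base term: 22 January 1978 + 23 years → 22 January 2001.
Interference Suspension Credit: +493 days → 30 May 2002.
Processing Delay Credit: +295 days → 21 March 2003.

2003-03-21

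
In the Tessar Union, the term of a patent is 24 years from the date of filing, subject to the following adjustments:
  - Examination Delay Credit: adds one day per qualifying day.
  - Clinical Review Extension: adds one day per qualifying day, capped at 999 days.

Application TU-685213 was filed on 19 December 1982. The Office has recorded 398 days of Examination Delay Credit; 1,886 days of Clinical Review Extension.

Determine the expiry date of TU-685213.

Base term: filing date + 24 years → 19 December 2006.
Examination Delay Credit: +398 days → 21 January 2008.
Clinical Review Extension: 1886 days claimed exceeds the 999-day cap, so +999 days → 16 October 2010.

2010-10-16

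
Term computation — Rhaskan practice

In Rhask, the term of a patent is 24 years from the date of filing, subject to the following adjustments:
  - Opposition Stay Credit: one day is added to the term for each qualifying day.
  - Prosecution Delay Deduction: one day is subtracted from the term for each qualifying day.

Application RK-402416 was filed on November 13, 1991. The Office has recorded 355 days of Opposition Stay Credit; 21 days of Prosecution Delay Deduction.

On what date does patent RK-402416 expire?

Base term: filing date + 24 years → 13 November 2015.
Opposition Stay Credit: +355 days → 2 November 2016.
Prosecution Delay Deduction: −21 days → 12 October 2016.

2016-10-12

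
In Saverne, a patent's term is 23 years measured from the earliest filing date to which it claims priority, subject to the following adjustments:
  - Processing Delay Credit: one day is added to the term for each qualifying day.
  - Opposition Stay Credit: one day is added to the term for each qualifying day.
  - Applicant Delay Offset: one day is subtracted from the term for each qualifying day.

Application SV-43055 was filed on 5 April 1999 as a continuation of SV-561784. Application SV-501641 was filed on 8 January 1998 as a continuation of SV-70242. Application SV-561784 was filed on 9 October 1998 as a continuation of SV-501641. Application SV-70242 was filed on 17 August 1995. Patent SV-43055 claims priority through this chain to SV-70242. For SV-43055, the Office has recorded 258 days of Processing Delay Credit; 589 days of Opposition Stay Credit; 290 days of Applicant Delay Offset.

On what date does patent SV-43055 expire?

2020-02-25

Earliest priority filing: 17 August 1995.
Base term: 17 August 1995 + 23 years → 17 August 2018.
Processing Delay Credit: +258 days → 2 May 2019.
Opposition Stay Credit: +589 days → 11 December 2020.
Applicant Delay Offset: −290 days → 25 February 2020.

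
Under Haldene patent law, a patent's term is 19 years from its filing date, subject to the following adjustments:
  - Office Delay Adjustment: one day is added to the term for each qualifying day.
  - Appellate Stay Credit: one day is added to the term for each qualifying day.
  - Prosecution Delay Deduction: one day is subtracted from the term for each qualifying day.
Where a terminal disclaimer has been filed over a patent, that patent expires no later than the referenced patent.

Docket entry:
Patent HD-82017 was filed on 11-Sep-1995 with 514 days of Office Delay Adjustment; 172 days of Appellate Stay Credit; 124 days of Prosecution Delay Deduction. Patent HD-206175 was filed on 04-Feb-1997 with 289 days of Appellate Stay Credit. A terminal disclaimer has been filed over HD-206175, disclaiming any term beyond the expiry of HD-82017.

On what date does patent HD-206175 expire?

March 26, 2016

Natural term of HD-206175:
  Base: filing + 19 years → 4 February 2016.
  Appellate Stay Credit: +289 days → 19 November 2016.
Expiry of referenced patent HD-82017:
  Base: filing + 19 years → 11 September 2014.
  Office Delay Adjustment: +514 days → 7 February 2016.
  Appellate Stay Credit: +172 days → 28 July 2016.
  Prosecution Delay Deduction: −124 days → 26 March 2016.
Terminal disclaimer: HD-206175 expires on the earlier of 19 November 2016 and 26 March 2016.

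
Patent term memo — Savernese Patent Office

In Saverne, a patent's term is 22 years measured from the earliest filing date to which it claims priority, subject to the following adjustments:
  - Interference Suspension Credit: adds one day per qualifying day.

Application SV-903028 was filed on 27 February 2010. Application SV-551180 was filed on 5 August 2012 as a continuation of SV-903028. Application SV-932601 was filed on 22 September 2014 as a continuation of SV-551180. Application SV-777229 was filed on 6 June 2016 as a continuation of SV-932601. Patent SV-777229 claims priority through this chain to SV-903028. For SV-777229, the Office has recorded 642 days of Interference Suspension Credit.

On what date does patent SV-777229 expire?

2033-11-30

Earliest priority filing: 27 February 2010.
Base term: 27 February 2010 + 22 years → 27 February 2032.
Interference Suspension Credit: +642 days → 30 November 2033.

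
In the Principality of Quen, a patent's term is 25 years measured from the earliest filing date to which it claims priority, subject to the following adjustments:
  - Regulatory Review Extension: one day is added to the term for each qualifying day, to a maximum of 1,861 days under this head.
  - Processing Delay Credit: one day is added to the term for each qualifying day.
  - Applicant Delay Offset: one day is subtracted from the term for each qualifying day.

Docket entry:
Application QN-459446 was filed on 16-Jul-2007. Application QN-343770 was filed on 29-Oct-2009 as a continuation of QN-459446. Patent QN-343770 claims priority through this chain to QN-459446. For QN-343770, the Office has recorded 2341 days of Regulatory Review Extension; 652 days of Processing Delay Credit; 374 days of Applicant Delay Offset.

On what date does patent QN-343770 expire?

May 25, 2038

Earliest priority filing: 16 July 2007.
Base term: 16 July 2007 + 25 years → 16 July 2032.
Regulatory Review Extension: 2341 days claimed exceeds the 1861-day cap, so +1861 days → 20 August 2037.
Processing Delay Credit: +652 days → 3 June 2039.
Applicant Delay Offset: −374 days → 25 May 2038.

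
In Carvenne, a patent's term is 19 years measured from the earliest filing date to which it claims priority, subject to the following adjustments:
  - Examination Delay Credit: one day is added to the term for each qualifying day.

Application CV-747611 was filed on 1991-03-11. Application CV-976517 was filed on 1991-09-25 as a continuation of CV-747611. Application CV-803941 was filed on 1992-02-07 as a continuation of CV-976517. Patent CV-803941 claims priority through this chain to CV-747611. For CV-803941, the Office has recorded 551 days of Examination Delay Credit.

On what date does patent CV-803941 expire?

2011-09-13

Earliest priority filing: 11 March 1991.
Base term: 11 March 1991 + 19 years → 11 March 2010.
Examination Delay Credit: +551 days → 13 September 2011.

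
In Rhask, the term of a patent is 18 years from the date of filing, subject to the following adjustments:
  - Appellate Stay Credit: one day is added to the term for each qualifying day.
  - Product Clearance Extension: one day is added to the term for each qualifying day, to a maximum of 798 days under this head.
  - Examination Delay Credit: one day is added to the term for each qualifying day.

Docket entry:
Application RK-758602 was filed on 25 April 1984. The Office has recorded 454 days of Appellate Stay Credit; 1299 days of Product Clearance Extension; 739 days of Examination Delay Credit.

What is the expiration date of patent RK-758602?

Base term: filing date + 18 years → 25 April 2002.
Appellate Stay Credit: +454 days → 23 July 2003.
Product Clearance Extension: 1299 days claimed exceeds the 798-day cap, so +798 days → 28 September 2005.
Examination Delay Credit: +739 days → 7 October 2007.

October 7, 2007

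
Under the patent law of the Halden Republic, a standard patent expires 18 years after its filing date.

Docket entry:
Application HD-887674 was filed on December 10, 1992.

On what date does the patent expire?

Filing date + 18 years → 10 December 2010.

December 10, 2010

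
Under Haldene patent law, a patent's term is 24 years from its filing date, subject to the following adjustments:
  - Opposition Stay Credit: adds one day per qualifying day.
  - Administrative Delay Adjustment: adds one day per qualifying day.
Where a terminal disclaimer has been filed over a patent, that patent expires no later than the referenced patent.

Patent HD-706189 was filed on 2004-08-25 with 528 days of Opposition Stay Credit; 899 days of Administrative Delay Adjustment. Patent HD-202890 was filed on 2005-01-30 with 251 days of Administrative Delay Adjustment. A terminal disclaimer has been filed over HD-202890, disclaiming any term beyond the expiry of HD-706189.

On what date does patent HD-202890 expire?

Natural term of HD-202890:
  Base: filing + 24 years → 30 January 2029.
  Administrative Delay Adjustment: +251 days → 8 October 2029.
Expiry of referenced patent HD-706189:
  Base: filing + 24 years → 25 August 2028.
  Opposition Stay Credit: +528 days → 4 February 2030.
  Administrative Delay Adjustment: +899 days → 22 July 2032.
Terminal disclaimer: HD-202890 expires on the earlier of 8 October 2029 and 22 July 2032.

2029-10-08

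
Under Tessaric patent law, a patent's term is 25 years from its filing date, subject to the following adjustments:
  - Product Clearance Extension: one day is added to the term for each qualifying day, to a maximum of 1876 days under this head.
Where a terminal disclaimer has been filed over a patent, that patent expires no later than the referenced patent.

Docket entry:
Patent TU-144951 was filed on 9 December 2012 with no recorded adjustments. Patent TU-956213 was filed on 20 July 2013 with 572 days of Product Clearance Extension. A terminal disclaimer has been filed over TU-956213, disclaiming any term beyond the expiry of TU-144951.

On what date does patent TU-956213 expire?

Natural term of TU-956213:
  Base: filing + 25 years → 20 July 2038.
  Product Clearance Extension: 572 days (within the 1876-day cap) → +572 days → 12 February 2040.
Expiry of referenced patent TU-144951:
  Base: filing + 25 years → 9 December 2037.
Terminal disclaimer: TU-956213 expires on the earlier of 12 February 2040 and 9 December 2037.

2037-12-09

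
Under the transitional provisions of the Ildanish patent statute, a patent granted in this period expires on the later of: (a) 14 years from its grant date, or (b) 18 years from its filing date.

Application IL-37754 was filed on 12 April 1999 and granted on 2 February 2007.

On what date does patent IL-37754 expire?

February 2, 2021

(a) grant + 14 years → 2 February 2021.
(b) filing + 18 years → 12 April 2017.
Later of the two: 2 February 2021.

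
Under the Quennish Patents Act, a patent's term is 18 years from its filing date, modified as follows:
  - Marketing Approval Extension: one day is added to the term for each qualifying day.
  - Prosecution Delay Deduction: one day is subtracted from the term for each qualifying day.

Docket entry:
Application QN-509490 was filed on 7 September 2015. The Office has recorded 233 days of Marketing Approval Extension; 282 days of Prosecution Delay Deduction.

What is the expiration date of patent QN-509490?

Base term: filing date + 18 years → 7 September 2033.
Marketing Approval Extension: +233 days → 28 April 2034.
Prosecution Delay Deduction: −282 days → 20 July 2033.

July 20, 2033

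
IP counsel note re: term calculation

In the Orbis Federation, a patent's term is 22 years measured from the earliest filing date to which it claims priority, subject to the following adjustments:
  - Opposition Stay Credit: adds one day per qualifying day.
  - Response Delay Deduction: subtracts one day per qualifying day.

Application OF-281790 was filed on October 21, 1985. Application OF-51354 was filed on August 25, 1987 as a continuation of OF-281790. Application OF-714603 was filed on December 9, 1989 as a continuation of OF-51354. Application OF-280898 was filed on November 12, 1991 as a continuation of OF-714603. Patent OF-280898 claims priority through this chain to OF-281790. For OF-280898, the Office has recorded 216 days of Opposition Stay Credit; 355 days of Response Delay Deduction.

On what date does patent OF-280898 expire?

June 4, 2007

Earliest priority filing: 21 October 1985.
Base term: 21 October 1985 + 22 years → 21 October 2007.
Opposition Stay Credit: +216 days → 24 May 2008.
Response Delay Deduction: −355 days → 4 June 2007.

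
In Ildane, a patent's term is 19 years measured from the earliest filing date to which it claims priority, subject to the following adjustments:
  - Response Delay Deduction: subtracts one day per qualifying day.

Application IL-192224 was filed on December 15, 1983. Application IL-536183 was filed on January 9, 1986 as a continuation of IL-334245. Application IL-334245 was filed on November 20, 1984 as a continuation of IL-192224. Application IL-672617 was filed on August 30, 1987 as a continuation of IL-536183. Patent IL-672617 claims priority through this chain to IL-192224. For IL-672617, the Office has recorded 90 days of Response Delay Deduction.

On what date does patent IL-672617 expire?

Earliest priority filing: 15 December 1983.
Base term: 15 December 1983 + 19 years → 15 December 2002.
Response Delay Deduction: −90 days → 16 September 2002.

September 16, 2002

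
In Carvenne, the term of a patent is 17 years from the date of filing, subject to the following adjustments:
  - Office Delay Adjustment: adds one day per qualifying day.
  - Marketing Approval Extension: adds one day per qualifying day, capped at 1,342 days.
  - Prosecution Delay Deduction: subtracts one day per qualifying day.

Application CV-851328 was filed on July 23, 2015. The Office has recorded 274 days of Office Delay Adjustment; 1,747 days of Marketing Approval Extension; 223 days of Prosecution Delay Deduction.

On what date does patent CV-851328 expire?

2036-05-16

Base term: filing date + 17 years → 23 July 2032.
Office Delay Adjustment: +274 days → 23 April 2033.
Marketing Approval Extension: 1747 days claimed exceeds the 1342-day cap, so +1342 days → 25 December 2036.
Prosecution Delay Deduction: −223 days → 16 May 2036.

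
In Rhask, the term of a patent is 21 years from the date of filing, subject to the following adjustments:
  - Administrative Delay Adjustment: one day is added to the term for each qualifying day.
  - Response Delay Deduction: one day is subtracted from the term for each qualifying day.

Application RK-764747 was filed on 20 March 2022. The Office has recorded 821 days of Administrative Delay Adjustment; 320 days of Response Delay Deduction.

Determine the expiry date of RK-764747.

Base term: filing date + 21 years → 20 March 2043.
Administrative Delay Adjustment: +821 days → 18 June 2045.
Response Delay Deduction: −320 days → 2 August 2044.

2044-08-02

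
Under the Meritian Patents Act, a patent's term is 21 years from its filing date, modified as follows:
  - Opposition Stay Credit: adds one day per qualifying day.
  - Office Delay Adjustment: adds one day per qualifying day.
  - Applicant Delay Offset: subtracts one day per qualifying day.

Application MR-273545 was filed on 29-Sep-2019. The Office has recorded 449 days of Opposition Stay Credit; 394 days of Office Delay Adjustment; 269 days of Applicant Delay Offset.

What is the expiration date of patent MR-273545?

Base term: filing date + 21 years → 29 September 2040.
Opposition Stay Credit: +449 days → 22 December 2041.
Office Delay Adjustment: +394 days → 20 January 2043.
Applicant Delay Offset: −269 days → 26 April 2042.

2042-04-26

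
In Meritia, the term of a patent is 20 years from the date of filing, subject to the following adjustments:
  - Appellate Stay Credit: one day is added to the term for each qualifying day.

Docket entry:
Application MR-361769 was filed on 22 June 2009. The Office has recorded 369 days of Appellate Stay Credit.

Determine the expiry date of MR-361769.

2030-06-26

Base term: filing date + 20 years → 22 June 2029.
Appellate Stay Credit: +369 days → 26 June 2030.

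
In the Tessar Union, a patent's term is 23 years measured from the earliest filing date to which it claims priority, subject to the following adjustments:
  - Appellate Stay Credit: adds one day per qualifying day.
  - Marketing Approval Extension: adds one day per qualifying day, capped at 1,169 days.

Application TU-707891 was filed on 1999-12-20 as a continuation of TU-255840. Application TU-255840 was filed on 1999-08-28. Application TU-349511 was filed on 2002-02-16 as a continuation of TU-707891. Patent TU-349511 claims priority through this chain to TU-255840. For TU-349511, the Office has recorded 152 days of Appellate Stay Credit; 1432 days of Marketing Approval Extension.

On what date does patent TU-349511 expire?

Earliest priority filing: 28 August 1999.
Base term: 28 August 1999 + 23 years → 28 August 2022.
Appellate Stay Credit: +152 days → 27 January 2023.
Marketing Approval Extension: 1432 days claimed exceeds the 1169-day cap, so +1169 days → 10 April 2026.

April 10, 2026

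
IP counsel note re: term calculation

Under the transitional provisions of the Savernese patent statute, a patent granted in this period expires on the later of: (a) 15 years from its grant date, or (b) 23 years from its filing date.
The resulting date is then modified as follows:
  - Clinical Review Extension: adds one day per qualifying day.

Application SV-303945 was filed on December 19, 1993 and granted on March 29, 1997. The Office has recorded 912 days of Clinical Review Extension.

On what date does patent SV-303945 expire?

June 19, 2019

(a) grant + 15 years → 29 March 2012.
(b) filing + 23 years → 19 December 2016.
Later of the two: 19 December 2016.
Clinical Review Extension: +912 days → 19 June 2019.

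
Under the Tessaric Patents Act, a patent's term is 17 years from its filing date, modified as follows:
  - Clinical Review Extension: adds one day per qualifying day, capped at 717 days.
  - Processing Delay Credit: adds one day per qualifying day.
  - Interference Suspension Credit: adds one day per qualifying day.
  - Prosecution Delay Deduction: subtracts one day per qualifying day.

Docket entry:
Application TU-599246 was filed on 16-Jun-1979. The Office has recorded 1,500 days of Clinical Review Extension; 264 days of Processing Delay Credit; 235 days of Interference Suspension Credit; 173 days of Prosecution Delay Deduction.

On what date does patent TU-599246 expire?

Base term: filing date + 17 years → 16 June 1996.
Clinical Review Extension: 1500 days claimed exceeds the 717-day cap, so +717 days → 3 June 1998.
Processing Delay Credit: +264 days → 22 February 1999.
Interference Suspension Credit: +235 days → 15 October 1999.
Prosecution Delay Deduction: −173 days → 25 April 1999.

1999-04-25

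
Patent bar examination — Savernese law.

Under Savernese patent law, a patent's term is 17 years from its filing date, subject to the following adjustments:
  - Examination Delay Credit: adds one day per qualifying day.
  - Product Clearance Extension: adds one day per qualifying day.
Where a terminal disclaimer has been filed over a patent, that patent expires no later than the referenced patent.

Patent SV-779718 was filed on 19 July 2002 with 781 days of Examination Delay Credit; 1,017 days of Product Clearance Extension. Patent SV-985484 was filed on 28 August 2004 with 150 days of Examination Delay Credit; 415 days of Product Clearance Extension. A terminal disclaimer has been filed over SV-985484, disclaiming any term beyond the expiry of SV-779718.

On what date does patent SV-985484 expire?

2023-03-16

Natural term of SV-985484:
  Base: filing + 17 years → 28 August 2021.
  Examination Delay Credit: +150 days → 25 January 2022.
  Product Clearance Extension: +415 days → 16 March 2023.
Expiry of referenced patent SV-779718:
  Base: filing + 17 years → 19 July 2019.
  Examination Delay Credit: +781 days → 7 September 2021.
  Product Clearance Extension: +1017 days → 20 June 2024.
Terminal disclaimer: SV-985484 expires on the earlier of 16 March 2023 and 20 June 2024.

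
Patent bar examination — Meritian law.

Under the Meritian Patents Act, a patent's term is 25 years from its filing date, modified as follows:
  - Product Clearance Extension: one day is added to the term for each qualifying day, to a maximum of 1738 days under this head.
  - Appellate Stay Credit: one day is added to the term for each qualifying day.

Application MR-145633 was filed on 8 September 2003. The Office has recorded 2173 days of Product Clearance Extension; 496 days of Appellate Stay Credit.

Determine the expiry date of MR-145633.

2034-10-21

Base term: filing date + 25 years → 8 September 2028.
Product Clearance Extension: 2173 days claimed exceeds the 1738-day cap, so +1738 days → 12 June 2033.
Appellate Stay Credit: +496 days → 21 October 2034.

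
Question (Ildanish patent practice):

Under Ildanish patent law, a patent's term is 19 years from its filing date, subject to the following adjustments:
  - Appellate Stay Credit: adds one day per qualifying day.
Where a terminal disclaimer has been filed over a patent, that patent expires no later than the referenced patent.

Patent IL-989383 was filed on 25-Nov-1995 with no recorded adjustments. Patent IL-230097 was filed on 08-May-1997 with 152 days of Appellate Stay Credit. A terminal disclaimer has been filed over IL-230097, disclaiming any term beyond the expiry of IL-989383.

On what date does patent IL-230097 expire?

2014-11-25

Natural term of IL-230097:
  Base: filing + 19 years → 8 May 2016.
  Appellate Stay Credit: +152 days → 7 October 2016.
Expiry of referenced patent IL-989383:
  Base: filing + 19 years → 25 November 2014.
Terminal disclaimer: IL-230097 expires on the earlier of 7 October 2016 and 25 November 2014.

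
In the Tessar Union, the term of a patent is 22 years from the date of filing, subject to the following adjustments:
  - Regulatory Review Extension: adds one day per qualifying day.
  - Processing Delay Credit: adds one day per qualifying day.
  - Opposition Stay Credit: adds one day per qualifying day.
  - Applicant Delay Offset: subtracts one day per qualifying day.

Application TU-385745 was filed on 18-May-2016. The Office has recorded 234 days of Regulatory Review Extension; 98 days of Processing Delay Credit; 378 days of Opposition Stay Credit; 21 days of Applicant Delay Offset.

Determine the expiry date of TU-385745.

2040-04-06

Base term: filing date + 22 years → 18 May 2038.
Regulatory Review Extension: +234 days → 7 January 2039.
Processing Delay Credit: +98 days → 15 April 2039.
Opposition Stay Credit: +378 days → 27 April 2040.
Applicant Delay Offset: −21 days → 6 April 2040.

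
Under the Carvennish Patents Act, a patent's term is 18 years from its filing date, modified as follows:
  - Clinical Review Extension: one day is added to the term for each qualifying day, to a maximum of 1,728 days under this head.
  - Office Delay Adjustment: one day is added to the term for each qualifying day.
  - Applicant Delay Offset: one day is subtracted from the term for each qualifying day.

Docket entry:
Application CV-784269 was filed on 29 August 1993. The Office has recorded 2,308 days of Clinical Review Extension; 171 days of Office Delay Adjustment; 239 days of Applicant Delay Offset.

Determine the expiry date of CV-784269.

2016-03-15

Base term: filing date + 18 years → 29 August 2011.
Clinical Review Extension: 2308 days claimed exceeds the 1728-day cap, so +1728 days → 22 May 2016.
Office Delay Adjustment: +171 days → 9 November 2016.
Applicant Delay Offset: −239 days → 15 March 2016.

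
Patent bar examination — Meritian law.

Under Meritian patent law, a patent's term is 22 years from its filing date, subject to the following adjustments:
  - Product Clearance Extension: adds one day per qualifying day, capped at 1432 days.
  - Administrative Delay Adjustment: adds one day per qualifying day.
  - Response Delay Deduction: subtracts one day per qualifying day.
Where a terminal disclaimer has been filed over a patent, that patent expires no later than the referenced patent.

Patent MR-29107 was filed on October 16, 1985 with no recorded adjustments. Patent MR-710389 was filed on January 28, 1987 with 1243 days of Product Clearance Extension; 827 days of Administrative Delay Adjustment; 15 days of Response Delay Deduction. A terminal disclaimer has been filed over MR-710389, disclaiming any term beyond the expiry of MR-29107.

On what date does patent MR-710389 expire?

Natural term of MR-710389:
  Base: filing + 22 years → 28 January 2009.
  Product Clearance Extension: 1243 days (within the 1432-day cap) → +1243 days → 24 June 2012.
  Administrative Delay Adjustment: +827 days → 29 September 2014.
  Response Delay Deduction: −15 days → 14 September 2014.
Expiry of referenced patent MR-29107:
  Base: filing + 22 years → 16 October 2007.
Terminal disclaimer: MR-710389 expires on the earlier of 14 September 2014 and 16 October 2007.

2007-10-16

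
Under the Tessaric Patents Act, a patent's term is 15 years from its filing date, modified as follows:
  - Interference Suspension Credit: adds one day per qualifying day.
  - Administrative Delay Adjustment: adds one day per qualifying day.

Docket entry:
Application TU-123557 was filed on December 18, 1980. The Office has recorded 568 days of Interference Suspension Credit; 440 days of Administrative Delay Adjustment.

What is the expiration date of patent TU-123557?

Base term: filing date + 15 years → 18 December 1995.
Interference Suspension Credit: +568 days → 8 July 1997.
Administrative Delay Adjustment: +440 days → 21 September 1998.

September 21, 1998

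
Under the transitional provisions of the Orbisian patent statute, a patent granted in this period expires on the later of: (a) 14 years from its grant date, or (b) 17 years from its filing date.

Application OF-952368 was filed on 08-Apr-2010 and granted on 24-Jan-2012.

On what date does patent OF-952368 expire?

(a) grant + 14 years → 24 January 2026.
(b) filing + 17 years → 8 April 2027.
Later of the two: 8 April 2027.

April 8, 2027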